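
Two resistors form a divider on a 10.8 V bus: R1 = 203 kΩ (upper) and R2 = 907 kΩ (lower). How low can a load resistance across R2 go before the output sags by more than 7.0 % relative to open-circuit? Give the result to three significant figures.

Output resistance R_th = R1‖R2 = (203 × 907)/1110 = 165.9 kΩ.
The fractional drop is R_th/(R_th + R_L); requiring this ≤ 0.0700 gives R_L ≥ R_th(1/0.0700 − 1) = 165.9 × 13.29 = 2.20 MΩ.

R_L(min) ≈ 2.20 MΩ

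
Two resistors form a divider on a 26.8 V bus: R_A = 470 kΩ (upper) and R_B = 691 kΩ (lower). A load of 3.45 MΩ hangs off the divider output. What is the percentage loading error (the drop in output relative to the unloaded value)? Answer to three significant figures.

The divider's output (Thévenin) resistance is R_A‖R_B = 279.7 kΩ.
Fractional drop under load = R_th/(R_th + R_L) = 279.7 / (279.7 + 3450) = 0.07500.
So the output falls by 7.50 %.

7.50 %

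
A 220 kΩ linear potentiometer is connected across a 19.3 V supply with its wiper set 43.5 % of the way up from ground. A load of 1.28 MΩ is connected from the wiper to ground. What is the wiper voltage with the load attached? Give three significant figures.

V ≈ 8.06 V

The wiper splits the pot into (1−α)R = 124.3 kΩ above and αR = 95.70 kΩ below.
Lower section ‖ load = 89.04 kΩ.
V_wiper = 19.3 × 89.04/(124.3 + 89.04) = 8.06 V.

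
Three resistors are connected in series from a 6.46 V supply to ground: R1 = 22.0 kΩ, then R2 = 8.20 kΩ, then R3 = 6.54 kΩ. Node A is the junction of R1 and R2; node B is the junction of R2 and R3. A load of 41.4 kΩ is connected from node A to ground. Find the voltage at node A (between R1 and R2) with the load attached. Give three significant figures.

V ≈ 2.14 V

Below node A the series string R2+R3 = 14.74 kΩ sits in parallel with the 41.4 kΩ load: 10.87 kΩ.
V_A = 6.46 × 10.87/(22.0 + 10.87) = 2.14 V.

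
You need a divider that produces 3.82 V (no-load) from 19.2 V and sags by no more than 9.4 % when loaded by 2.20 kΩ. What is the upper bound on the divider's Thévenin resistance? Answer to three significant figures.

R_th ≤ 228 Ω

Loading drop = R_th/(R_th + R_L) ≤ 0.0940, so R_th ≤ R_L · ε/(1−ε) = 2.20 kΩ × 0.0940/0.9060 = 228 Ω.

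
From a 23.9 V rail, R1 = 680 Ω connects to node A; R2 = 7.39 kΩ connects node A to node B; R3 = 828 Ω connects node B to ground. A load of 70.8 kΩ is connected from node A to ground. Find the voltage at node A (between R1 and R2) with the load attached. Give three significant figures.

V ≈ 21.9 V

Below node A the series string R2+R3 = 8218 Ω sits in parallel with the 70800 Ω load: 7363 Ω.
V_A = 23.9 × 7363/(680 + 7363) = 21.9 V.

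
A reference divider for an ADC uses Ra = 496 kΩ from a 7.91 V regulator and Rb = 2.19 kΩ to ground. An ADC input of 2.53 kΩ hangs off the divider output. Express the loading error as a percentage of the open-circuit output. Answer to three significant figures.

The divider's output (Thévenin) resistance is Ra‖Rb = 2.180 kΩ.
Fractional drop under load = R_th/(R_th + R_L) = 2.180 / (2.180 + 2.53) = 0.4629.
So the output falls by 46.3 %.

46.3 %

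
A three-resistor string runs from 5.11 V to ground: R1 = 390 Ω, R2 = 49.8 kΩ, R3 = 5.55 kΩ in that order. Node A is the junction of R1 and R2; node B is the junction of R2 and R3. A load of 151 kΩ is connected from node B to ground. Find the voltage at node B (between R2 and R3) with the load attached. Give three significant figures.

V ≈ 0.493 V

At node B, R3 is in parallel with the load: R3‖R_L = 5353 Ω.
Below node A the resistance is R2 + (R3‖R_L) = 55150 Ω, so V_A = 5.11 × 55150/55540 = 5.074 V.
Then V_B = V_A × (R3‖R_L)/(R2 + R3‖R_L) = 5.074 × 5353/55150 = 0.493 V.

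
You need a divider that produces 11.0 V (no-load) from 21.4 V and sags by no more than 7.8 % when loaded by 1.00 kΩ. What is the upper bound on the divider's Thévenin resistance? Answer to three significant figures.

R_th ≤ 84.6 Ω

Loading drop = R_th/(R_th + R_L) ≤ 0.0780, so R_th ≤ R_L · ε/(1−ε) = 1.00 kΩ × 0.0780/0.9220 = 84.6 Ω.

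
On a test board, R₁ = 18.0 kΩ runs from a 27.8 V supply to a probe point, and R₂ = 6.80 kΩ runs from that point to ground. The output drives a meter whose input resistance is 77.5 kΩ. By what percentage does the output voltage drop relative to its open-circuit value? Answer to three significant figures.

5.99 %

The divider's output (Thévenin) resistance is R₁‖R₂ = 4.935 kΩ.
Fractional drop under load = R_th/(R_th + R_L) = 4.935 / (4.935 + 77.5) = 0.05987.
So the output falls by 5.99 %.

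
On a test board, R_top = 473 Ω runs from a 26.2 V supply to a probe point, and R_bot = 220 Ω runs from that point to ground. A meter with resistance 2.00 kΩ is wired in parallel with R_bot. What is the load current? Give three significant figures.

I_L ≈ 3.87 mA

R_bot‖R_L = 198.2 Ω; V_out = 26.2 × 198.2/671.2 = 7.737 V.
I_L = V_out / R_L = 7.737 / 2.00 kΩ = 3.87 mA.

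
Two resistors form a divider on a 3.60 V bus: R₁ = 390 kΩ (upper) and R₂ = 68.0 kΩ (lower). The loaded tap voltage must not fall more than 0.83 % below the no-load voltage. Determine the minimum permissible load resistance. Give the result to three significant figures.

R_L(min) ≈ 6.92 MΩ

Output resistance R_th = R₁‖R₂ = (390 × 68.0)/458.0 = 57.90 kΩ.
The fractional drop is R_th/(R_th + R_L); requiring this ≤ 0.00830 gives R_L ≥ R_th(1/0.00830 − 1) = 57.90 × 119.5 = 6.92 MΩ.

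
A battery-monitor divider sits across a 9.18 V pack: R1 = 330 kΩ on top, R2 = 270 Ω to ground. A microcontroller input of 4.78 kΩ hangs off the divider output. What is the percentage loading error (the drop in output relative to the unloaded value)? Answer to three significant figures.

The divider's output (Thévenin) resistance is R1‖R2 = 269.8 Ω.
Fractional drop under load = R_th/(R_th + R_L) = 269.8 / (269.8 + 4780) = 0.05342.
So the output falls by 5.34 %.

5.34 %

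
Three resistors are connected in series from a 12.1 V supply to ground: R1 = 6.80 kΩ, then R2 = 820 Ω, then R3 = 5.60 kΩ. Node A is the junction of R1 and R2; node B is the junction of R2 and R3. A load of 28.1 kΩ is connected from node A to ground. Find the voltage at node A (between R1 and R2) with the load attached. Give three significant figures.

Below node A the series string R2+R3 = 6420 Ω sits in parallel with the 28100 Ω load: 5226 Ω.
V_A = 12.1 × 5226/(6800 + 5226) = 5.26 V.

V ≈ 5.26 V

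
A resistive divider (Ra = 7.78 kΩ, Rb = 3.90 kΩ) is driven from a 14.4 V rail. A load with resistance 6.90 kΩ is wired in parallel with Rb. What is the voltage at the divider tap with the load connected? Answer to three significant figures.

The load sits in parallel with Rb: Rb‖R_L = (3.90 × 6.90) / (3.90 + 6.90) = 2.492 kΩ.
V_out = 14.4 × 2.492 / (7.78 + 2.492) = 14.4 × 2.492/10.27 = 3.49 V.
(Unloaded it would have been 4.81 V.)

V_out ≈ 3.49 V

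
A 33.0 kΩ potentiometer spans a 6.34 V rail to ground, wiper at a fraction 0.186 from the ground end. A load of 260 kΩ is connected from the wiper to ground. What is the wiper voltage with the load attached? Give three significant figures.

V ≈ 1.16 V

The wiper splits the pot into (1−α)R = 26.86 kΩ above and αR = 6.138 kΩ below.
Lower section ‖ load = 5.996 kΩ.
V_wiper = 6.34 × 5.996/(26.86 + 5.996) = 1.16 V.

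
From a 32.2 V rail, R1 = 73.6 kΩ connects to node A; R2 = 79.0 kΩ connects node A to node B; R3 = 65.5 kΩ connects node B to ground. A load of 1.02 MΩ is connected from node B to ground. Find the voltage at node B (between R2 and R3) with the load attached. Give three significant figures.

At node B, R3 is in parallel with the load: R3‖R_L = 61.55 kΩ.
Below node A the resistance is R2 + (R3‖R_L) = 140.5 kΩ, so V_A = 32.2 × 140.5/214.1 = 21.13 V.
Then V_B = V_A × (R3‖R_L)/(R2 + R3‖R_L) = 21.13 × 61.55/140.5 = 9.25 V.

V ≈ 9.25 V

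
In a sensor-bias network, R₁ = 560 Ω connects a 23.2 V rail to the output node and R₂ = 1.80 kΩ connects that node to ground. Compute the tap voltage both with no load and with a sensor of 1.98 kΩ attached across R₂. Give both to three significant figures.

Unloaded: 17.7 V; loaded: 14.6 V

Open-circuit: V = 23.2 × 1800/(560 + 1800) = 17.7 V.
With the load, R₂ becomes R₂‖R_L = 942.9 Ω, so V = 23.2 × 942.9/1503 = 14.6 V.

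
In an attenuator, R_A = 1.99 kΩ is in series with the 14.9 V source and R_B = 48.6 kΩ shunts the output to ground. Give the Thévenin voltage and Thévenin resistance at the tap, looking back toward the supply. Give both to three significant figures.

V_th = 14.3 V, R_th = 1.91 kΩ

V_th is the open-circuit tap voltage: 14.9 × 48.6/(1.99 + 48.6) = 14.3 V.
With the supply zeroed, R_A and R_B appear in parallel from the tap: R_th = R_A‖R_B = (1.99 × 48.6)/50.59 = 1.91 kΩ.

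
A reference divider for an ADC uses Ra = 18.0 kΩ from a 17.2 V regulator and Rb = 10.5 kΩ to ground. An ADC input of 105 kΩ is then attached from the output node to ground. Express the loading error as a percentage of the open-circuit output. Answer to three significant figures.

The divider's output (Thévenin) resistance is Ra‖Rb = 6.632 kΩ.
Fractional drop under load = R_th/(R_th + R_L) = 6.632 / (6.632 + 105) = 0.05941.
So the output falls by 5.94 %.

5.94 %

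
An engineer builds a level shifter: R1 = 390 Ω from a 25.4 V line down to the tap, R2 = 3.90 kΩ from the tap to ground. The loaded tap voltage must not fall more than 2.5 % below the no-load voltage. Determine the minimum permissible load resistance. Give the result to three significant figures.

R_L(min) ≈ 13.8 kΩ

Output resistance R_th = R1‖R2 = (390 × 3900)/4290 = 354.5 Ω.
The fractional drop is R_th/(R_th + R_L); requiring this ≤ 0.0250 gives R_L ≥ R_th(1/0.0250 − 1) = 354.5 × 39.00 = 13.8 kΩ.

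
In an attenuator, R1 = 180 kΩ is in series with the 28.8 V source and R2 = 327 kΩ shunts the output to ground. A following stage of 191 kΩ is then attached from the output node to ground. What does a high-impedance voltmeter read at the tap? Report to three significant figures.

V_out ≈ 11.6 V

The load sits in parallel with R2: R2‖R_L = (327 × 191) / (327 + 191) = 120.6 kΩ.
V_out = 28.8 × 120.6 / (180 + 120.6) = 28.8 × 120.6/300.6 = 11.6 V.
(Unloaded it would have been 18.6 V.)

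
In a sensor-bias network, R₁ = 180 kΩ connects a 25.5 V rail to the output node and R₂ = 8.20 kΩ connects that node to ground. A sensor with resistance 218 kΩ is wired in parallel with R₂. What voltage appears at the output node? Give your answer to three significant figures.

The load sits in parallel with R₂: R₂‖R_L = (8.20 × 218) / (8.20 + 218) = 7.903 kΩ.
V_out = 25.5 × 7.903 / (180 + 7.903) = 25.5 × 7.903/187.9 = 1.07 V.

V_out ≈ 1.07 V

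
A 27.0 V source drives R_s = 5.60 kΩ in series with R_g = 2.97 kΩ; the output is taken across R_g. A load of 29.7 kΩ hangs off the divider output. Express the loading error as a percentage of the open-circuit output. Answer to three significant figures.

6.13 %

The divider's output (Thévenin) resistance is R_s‖R_g = 1.941 kΩ.
Fractional drop under load = R_th/(R_th + R_L) = 1.941 / (1.941 + 29.7) = 0.06134.
So the output falls by 6.13 %.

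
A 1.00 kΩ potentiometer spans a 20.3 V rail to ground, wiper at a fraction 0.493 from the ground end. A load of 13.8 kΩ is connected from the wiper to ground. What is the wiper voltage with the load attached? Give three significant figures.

The wiper splits the pot into (1−α)R = 507.0 Ω above and αR = 493.0 Ω below.
Lower section ‖ load = 476.0 Ω.
V_wiper = 20.3 × 476.0/(507.0 + 476.0) = 9.83 V.

V ≈ 9.83 V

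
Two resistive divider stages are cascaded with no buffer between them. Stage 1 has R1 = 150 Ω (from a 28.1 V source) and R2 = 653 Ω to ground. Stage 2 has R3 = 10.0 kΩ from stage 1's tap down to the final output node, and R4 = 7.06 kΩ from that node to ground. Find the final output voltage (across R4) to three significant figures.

Stage 2 presents R3+R4 = 17060 Ω as a load on stage 1's tap.
Stage 1's lower leg becomes R2‖(R3+R4) = 628.9 Ω, so V_mid = 28.1 × 628.9/778.9 = 22.69 V.
Stage 2 is itself unloaded: V_out = V_mid × R4/(R3+R4) = 22.69 × 7060/17060 = 9.39 V.

V_out ≈ 9.39 V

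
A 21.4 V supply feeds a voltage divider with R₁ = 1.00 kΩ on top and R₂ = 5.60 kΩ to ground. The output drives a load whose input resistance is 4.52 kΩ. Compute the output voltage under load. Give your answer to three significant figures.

The load sits in parallel with R₂: R₂‖R_L = (5.60 × 4.52) / (5.60 + 4.52) = 2.501 kΩ.
V_out = 21.4 × 2.501 / (1.00 + 2.501) = 21.4 × 2.501/3.501 = 15.3 V.

V_out ≈ 15.3 V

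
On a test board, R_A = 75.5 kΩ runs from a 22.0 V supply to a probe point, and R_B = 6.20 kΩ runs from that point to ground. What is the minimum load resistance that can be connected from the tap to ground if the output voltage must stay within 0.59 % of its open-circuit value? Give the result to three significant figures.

Output resistance R_th = R_A‖R_B = (75.5 × 6.20)/81.70 = 5.729 kΩ.
The fractional drop is R_th/(R_th + R_L); requiring this ≤ 0.00590 gives R_L ≥ R_th(1/0.00590 − 1) = 5.729 × 168.5 = 965 kΩ.

R_L(min) ≈ 965 kΩ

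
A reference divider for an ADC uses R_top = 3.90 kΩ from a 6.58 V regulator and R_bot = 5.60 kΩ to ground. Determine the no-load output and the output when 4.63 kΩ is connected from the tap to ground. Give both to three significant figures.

Open-circuit: V = 6.58 × 5.60/(3.90 + 5.60) = 3.88 V.
With the load, R_bot becomes R_bot‖R_L = 2.535 kΩ, so V = 6.58 × 2.535/6.435 = 2.59 V.

Unloaded: 3.88 V; loaded: 2.59 V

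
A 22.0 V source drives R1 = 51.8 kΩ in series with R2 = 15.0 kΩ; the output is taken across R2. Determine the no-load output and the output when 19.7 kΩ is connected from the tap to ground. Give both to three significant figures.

Unloaded: 4.94 V; loaded: 3.11 V

Open-circuit: V = 22.0 × 15.0/(51.8 + 15.0) = 4.94 V.
With the load, R2 becomes R2‖R_L = 8.516 kΩ, so V = 22.0 × 8.516/60.32 = 3.11 V.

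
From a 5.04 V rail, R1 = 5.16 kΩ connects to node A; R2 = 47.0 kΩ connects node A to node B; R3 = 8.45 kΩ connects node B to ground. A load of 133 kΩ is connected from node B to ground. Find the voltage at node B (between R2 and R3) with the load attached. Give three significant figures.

V ≈ 0.666 V

At node B, R3 is in parallel with the load: R3‖R_L = 7.945 kΩ.
Below node A the resistance is R2 + (R3‖R_L) = 54.95 kΩ, so V_A = 5.04 × 54.95/60.11 = 4.607 V.
Then V_B = V_A × (R3‖R_L)/(R2 + R3‖R_L) = 4.607 × 7.945/54.95 = 0.666 V.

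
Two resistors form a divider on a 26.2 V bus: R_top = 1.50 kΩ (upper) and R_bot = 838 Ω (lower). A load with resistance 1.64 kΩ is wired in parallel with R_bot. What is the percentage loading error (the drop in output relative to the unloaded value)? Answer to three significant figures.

24.7 %

The divider's output (Thévenin) resistance is R_top‖R_bot = 537.6 Ω.
Fractional drop under load = R_th/(R_th + R_L) = 537.6 / (537.6 + 1640) = 0.2469.
So the output falls by 24.7 %.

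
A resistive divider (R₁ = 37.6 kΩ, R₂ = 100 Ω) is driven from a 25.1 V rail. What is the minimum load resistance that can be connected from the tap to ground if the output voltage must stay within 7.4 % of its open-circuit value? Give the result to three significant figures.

R_L(min) ≈ 1.25 kΩ

Output resistance R_th = R₁‖R₂ = (37600 × 100)/37700 = 99.73 Ω.
The fractional drop is R_th/(R_th + R_L); requiring this ≤ 0.0740 gives R_L ≥ R_th(1/0.0740 − 1) = 99.73 × 12.51 = 1.25 kΩ.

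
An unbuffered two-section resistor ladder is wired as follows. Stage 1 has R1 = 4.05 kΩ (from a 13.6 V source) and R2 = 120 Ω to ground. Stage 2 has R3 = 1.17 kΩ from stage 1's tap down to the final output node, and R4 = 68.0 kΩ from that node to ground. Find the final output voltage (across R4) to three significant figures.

V_out ≈ 0.384 V

Stage 2 presents R3+R4 = 69170 Ω as a load on stage 1's tap.
Stage 1's lower leg becomes R2‖(R3+R4) = 119.8 Ω, so V_mid = 13.6 × 119.8/4170 = 0.3907 V.
Stage 2 is itself unloaded: V_out = V_mid × R4/(R3+R4) = 0.3907 × 68000/69170 = 0.384 V.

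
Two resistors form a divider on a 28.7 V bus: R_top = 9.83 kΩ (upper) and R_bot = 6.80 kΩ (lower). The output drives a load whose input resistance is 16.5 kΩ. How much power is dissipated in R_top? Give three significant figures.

P ≈ 37.7 mW

Total resistance from the source is R_top + (R_bot‖R_L) = 14.65 kΩ, so I = 28.7/14.65 kΩ = 1.960 mA.
P = I²·R_top = (1.960 mA)² × 9.83 kΩ = 37.7 mW.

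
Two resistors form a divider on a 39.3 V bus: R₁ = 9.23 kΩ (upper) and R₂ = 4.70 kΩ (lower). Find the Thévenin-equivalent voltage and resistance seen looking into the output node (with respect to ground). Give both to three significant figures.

V_th = 13.3 V, R_th = 3.11 kΩ

V_th is the open-circuit tap voltage: 39.3 × 4.70/(9.23 + 4.70) = 13.3 V.
With the supply zeroed, R₁ and R₂ appear in parallel from the tap: R_th = R₁‖R₂ = (9.23 × 4.70)/13.93 = 3.11 kΩ.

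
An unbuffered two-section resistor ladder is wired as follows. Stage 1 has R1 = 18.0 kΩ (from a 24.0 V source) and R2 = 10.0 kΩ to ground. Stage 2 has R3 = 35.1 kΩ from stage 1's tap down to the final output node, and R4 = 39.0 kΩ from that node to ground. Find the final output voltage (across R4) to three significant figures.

V_out ≈ 4.15 V

Stage 2 presents R3+R4 = 74.10 kΩ as a load on stage 1's tap.
Stage 1's lower leg becomes R2‖(R3+R4) = 8.811 kΩ, so V_mid = 24.0 × 8.811/26.81 = 7.887 V.
Stage 2 is itself unloaded: V_out = V_mid × R4/(R3+R4) = 7.887 × 39.0/74.10 = 4.15 V.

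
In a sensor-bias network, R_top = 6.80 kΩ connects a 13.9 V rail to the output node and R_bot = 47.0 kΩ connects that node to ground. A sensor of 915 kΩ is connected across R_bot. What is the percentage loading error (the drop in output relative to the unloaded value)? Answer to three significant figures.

0.645 %

The divider's output (Thévenin) resistance is R_top‖R_bot = 5.941 kΩ.
Fractional drop under load = R_th/(R_th + R_L) = 5.941 / (5.941 + 915) = 0.006450.
So the output falls by 0.645 %.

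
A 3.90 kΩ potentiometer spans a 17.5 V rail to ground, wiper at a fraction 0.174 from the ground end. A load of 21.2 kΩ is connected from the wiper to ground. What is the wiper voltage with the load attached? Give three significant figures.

The wiper splits the pot into (1−α)R = 3221 Ω above and αR = 678.6 Ω below.
Lower section ‖ load = 657.6 Ω.
V_wiper = 17.5 × 657.6/(3221 + 657.6) = 2.97 V.

V ≈ 2.97 V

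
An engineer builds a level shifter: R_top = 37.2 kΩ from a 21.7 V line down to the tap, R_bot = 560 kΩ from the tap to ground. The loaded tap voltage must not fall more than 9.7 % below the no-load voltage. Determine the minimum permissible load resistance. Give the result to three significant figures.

R_L(min) ≈ 325 kΩ

Output resistance R_th = R_top‖R_bot = (37.2 × 560)/597.2 = 34.88 kΩ.
The fractional drop is R_th/(R_th + R_L); requiring this ≤ 0.0970 gives R_L ≥ R_th(1/0.0970 − 1) = 34.88 × 9.309 = 325 kΩ.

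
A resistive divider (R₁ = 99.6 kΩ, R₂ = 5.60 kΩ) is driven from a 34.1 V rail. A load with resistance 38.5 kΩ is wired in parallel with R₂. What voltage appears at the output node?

V_out ≈ 1.60 V

The load sits in parallel with R₂: R₂‖R_L = (5.60 × 38.5) / (5.60 + 38.5) = 4.889 kΩ.
V_out = 34.1 × 4.889 / (99.6 + 4.889) = 34.1 × 4.889/104.5 = 1.60 V.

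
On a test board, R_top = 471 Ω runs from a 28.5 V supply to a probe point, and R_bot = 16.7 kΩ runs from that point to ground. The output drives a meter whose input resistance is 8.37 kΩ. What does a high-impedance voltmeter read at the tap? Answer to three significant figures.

The load sits in parallel with R_bot: R_bot‖R_L = (16700 × 8370) / (16700 + 8370) = 5576 Ω.
V_out = 28.5 × 5576 / (471 + 5576) = 28.5 × 5576/6047 = 26.3 V.

V_out ≈ 26.3 V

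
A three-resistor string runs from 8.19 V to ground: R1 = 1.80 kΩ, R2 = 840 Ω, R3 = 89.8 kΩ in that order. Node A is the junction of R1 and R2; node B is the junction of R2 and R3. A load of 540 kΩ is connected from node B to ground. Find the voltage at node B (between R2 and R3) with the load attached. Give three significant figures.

At node B, R3 is in parallel with the load: R3‖R_L = 77000 Ω.
Below node A the resistance is R2 + (R3‖R_L) = 77840 Ω, so V_A = 8.19 × 77840/79640 = 8.005 V.
Then V_B = V_A × (R3‖R_L)/(R2 + R3‖R_L) = 8.005 × 77000/77840 = 7.92 V.

V ≈ 7.92 V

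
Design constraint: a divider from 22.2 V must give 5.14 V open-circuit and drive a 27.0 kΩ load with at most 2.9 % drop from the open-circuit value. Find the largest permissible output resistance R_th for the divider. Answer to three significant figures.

Loading drop = R_th/(R_th + R_L) ≤ 0.0290, so R_th ≤ R_L · ε/(1−ε) = 27.0 kΩ × 0.0290/0.9710 = 806 Ω.
(Any R1, R2 with R2/(R1+R2) = 0.232 and R1‖R2 ≤ 806 Ω will meet the spec.)

R_th ≤ 806 Ω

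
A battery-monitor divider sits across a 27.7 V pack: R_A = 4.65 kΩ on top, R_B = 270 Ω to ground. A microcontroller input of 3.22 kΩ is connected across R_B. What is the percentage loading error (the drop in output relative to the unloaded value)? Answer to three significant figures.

7.34 %

The divider's output (Thévenin) resistance is R_A‖R_B = 255.2 Ω.
Fractional drop under load = R_th/(R_th + R_L) = 255.2 / (255.2 + 3220) = 0.07343.
So the output falls by 7.34 %.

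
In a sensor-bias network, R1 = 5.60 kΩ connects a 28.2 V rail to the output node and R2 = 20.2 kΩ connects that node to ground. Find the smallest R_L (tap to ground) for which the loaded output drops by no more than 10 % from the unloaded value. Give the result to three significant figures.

R_L(min) ≈ 39.5 kΩ

Output resistance R_th = R1‖R2 = (5.60 × 20.2)/25.80 = 4.384 kΩ.
The fractional drop is R_th/(R_th + R_L); requiring this ≤ 0.100 gives R_L ≥ R_th(1/0.100 − 1) = 4.384 × 9.000 = 39.5 kΩ.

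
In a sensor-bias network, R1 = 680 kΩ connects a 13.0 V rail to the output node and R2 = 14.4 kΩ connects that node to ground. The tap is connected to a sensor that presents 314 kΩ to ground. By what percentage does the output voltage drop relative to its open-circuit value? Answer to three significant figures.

4.30 %

The divider's output (Thévenin) resistance is R1‖R2 = 14.10 kΩ.
Fractional drop under load = R_th/(R_th + R_L) = 14.10 / (14.10 + 314) = 0.04298.
So the output falls by 4.30 %.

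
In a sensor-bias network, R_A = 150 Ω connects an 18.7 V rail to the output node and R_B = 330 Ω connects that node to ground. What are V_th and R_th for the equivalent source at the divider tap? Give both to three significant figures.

V_th = 12.9 V, R_th = 103 Ω

V_th is the open-circuit tap voltage: 18.7 × 330/(150 + 330) = 12.9 V.
With the supply zeroed, R_A and R_B appear in parallel from the tap: R_th = R_A‖R_B = (150 × 330)/480.0 = 103 Ω.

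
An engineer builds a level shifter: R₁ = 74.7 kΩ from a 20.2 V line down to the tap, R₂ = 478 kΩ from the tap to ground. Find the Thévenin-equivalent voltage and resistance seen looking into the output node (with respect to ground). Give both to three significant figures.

V_th = 17.5 V, R_th = 64.6 kΩ

V_th is the open-circuit tap voltage: 20.2 × 478/(74.7 + 478) = 17.5 V.
With the supply zeroed, R₁ and R₂ appear in parallel from the tap: R_th = R₁‖R₂ = (74.7 × 478)/552.7 = 64.6 kΩ.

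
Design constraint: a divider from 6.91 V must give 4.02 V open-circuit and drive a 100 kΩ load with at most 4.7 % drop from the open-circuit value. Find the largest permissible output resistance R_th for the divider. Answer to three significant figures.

R_th ≤ 4.93 kΩ

Loading drop = R_th/(R_th + R_L) ≤ 0.0470, so R_th ≤ R_L · ε/(1−ε) = 100 kΩ × 0.0470/0.9530 = 4.93 kΩ.
(Any R1, R2 with R2/(R1+R2) = 0.582 and R1‖R2 ≤ 4.93 kΩ will meet the spec.)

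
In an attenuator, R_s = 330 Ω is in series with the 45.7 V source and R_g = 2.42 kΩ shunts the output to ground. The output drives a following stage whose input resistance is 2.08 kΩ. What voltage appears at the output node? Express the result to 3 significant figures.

V_out ≈ 35.3 V

The load sits in parallel with R_g: R_g‖R_L = (2420 × 2080) / (2420 + 2080) = 1119 Ω.
V_out = 45.7 × 1119 / (330 + 1119) = 45.7 × 1119/1449 = 35.3 V.
(Unloaded it would have been 40.2 V.)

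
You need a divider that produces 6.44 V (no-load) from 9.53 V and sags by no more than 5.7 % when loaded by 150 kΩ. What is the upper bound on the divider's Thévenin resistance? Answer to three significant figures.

R_th ≤ 9.07 kΩ

Loading drop = R_th/(R_th + R_L) ≤ 0.0570, so R_th ≤ R_L · ε/(1−ε) = 150 kΩ × 0.0570/0.9430 = 9.07 kΩ.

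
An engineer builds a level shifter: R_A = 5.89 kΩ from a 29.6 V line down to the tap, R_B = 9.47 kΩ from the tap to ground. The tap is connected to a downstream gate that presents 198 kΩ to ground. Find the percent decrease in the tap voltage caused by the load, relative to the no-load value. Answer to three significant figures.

1.80 %

The divider's output (Thévenin) resistance is R_A‖R_B = 3.631 kΩ.
Fractional drop under load = R_th/(R_th + R_L) = 3.631 / (3.631 + 198) = 0.01801.
So the output falls by 1.80 %.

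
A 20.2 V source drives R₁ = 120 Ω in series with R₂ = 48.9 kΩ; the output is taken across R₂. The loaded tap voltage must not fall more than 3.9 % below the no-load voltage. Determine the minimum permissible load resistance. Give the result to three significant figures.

R_L(min) ≈ 2.95 kΩ

Output resistance R_th = R₁‖R₂ = (120 × 48900)/49020 = 119.7 Ω.
The fractional drop is R_th/(R_th + R_L); requiring this ≤ 0.0390 gives R_L ≥ R_th(1/0.0390 − 1) = 119.7 × 24.64 = 2.95 kΩ.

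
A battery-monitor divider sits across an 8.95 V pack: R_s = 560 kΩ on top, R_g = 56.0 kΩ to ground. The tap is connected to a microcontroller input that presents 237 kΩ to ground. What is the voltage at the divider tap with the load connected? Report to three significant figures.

The load sits in parallel with R_g: R_g‖R_L = (56.0 × 237) / (56.0 + 237) = 45.30 kΩ.
V_out = 8.95 × 45.30 / (560 + 45.30) = 8.95 × 45.30/605.3 = 0.670 V.
(Unloaded it would have been 0.814 V.)

V_out ≈ 0.670 V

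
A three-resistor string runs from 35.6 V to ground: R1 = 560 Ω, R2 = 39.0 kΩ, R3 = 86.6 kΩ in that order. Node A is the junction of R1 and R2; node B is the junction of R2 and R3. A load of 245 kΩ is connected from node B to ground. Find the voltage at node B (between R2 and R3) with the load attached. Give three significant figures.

At node B, R3 is in parallel with the load: R3‖R_L = 63980 Ω.
Below node A the resistance is R2 + (R3‖R_L) = 103000 Ω, so V_A = 35.6 × 103000/103500 = 35.41 V.
Then V_B = V_A × (R3‖R_L)/(R2 + R3‖R_L) = 35.41 × 63980/103000 = 22.0 V.

V ≈ 22.0 V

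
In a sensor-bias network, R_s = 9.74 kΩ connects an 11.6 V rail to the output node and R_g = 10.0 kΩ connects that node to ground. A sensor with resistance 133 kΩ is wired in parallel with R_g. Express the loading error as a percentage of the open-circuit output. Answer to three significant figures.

The divider's output (Thévenin) resistance is R_s‖R_g = 4.934 kΩ.
Fractional drop under load = R_th/(R_th + R_L) = 4.934 / (4.934 + 133) = 0.03577.
So the output falls by 3.58 %.

3.58 %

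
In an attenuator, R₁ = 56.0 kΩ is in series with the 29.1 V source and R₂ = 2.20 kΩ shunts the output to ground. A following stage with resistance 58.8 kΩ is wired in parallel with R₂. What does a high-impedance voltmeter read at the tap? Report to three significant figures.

The load sits in parallel with R₂: R₂‖R_L = (2.20 × 58.8) / (2.20 + 58.8) = 2.121 kΩ.
V_out = 29.1 × 2.121 / (56.0 + 2.121) = 29.1 × 2.121/58.12 = 1.06 V.

V_out ≈ 1.06 V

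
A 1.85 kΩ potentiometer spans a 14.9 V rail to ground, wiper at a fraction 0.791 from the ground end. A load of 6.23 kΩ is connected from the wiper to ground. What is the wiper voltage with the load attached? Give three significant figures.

V ≈ 11.2 V

The wiper splits the pot into (1−α)R = 386.6 Ω above and αR = 1463 Ω below.
Lower section ‖ load = 1185 Ω.
V_wiper = 14.9 × 1185/(386.6 + 1185) = 11.2 V.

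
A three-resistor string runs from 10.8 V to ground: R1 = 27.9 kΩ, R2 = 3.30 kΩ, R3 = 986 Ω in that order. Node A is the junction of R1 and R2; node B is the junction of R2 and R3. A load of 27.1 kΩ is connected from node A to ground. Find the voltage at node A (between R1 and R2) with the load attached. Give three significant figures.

Below node A the series string R2+R3 = 4286 Ω sits in parallel with the 27100 Ω load: 3701 Ω.
V_A = 10.8 × 3701/(27900 + 3701) = 1.26 V.

V ≈ 1.26 V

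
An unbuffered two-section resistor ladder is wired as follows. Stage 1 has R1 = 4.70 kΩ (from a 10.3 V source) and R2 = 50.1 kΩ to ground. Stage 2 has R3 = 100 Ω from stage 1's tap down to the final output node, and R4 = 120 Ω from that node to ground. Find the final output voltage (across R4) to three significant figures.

V_out ≈ 0.250 V

Stage 2 presents R3+R4 = 220.0 Ω as a load on stage 1's tap.
Stage 1's lower leg becomes R2‖(R3+R4) = 219.0 Ω, so V_mid = 10.3 × 219.0/4919 = 0.4586 V.
Stage 2 is itself unloaded: V_out = V_mid × R4/(R3+R4) = 0.4586 × 120/220.0 = 0.250 V.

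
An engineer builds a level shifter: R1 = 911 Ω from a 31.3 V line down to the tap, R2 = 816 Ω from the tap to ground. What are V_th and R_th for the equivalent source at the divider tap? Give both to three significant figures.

V_th = 14.8 V, R_th = 430 Ω

V_th is the open-circuit tap voltage: 31.3 × 816/(911 + 816) = 14.8 V.
With the supply zeroed, R1 and R2 appear in parallel from the tap: R_th = R1‖R2 = (911 × 816)/1727 = 430 Ω.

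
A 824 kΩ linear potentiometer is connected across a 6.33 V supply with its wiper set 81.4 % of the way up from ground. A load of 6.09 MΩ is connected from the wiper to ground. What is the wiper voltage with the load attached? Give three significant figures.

V ≈ 5.05 V

The wiper splits the pot into (1−α)R = 153.3 kΩ above and αR = 670.7 kΩ below.
Lower section ‖ load = 604.2 kΩ.
V_wiper = 6.33 × 604.2/(153.3 + 604.2) = 5.05 V.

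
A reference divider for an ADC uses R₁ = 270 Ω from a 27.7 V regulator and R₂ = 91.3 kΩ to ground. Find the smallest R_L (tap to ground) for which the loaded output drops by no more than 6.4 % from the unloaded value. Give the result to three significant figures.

Output resistance R_th = R₁‖R₂ = (270 × 91300)/91570 = 269.2 Ω.
The fractional drop is R_th/(R_th + R_L); requiring this ≤ 0.0640 gives R_L ≥ R_th(1/0.0640 − 1) = 269.2 × 14.62 = 3.94 kΩ.

R_L(min) ≈ 3.94 kΩ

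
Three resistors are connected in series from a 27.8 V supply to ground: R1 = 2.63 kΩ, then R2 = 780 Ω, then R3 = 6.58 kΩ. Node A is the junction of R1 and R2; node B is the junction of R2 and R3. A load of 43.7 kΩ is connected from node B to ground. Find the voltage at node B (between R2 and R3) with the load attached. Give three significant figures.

At node B, R3 is in parallel with the load: R3‖R_L = 5719 Ω.
Below node A the resistance is R2 + (R3‖R_L) = 6499 Ω, so V_A = 27.8 × 6499/9129 = 19.79 V.
Then V_B = V_A × (R3‖R_L)/(R2 + R3‖R_L) = 19.79 × 5719/6499 = 17.4 V.

V ≈ 17.4 V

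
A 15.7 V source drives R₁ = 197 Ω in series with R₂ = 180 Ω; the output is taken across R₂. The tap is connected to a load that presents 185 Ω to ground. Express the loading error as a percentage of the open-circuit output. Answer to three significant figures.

33.7 %

The divider's output (Thévenin) resistance is R₁‖R₂ = 94.06 Ω.
Fractional drop under load = R_th/(R_th + R_L) = 94.06 / (94.06 + 185) = 0.3371.
So the output falls by 33.7 %.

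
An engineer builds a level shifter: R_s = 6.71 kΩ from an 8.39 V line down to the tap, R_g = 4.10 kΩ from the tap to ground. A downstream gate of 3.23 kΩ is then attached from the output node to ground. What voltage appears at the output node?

V_out ≈ 1.78 V

The load sits in parallel with R_g: R_g‖R_L = (4.10 × 3.23) / (4.10 + 3.23) = 1.807 kΩ.
V_out = 8.39 × 1.807 / (6.71 + 1.807) = 8.39 × 1.807/8.517 = 1.78 V.
(Unloaded it would have been 3.18 V.)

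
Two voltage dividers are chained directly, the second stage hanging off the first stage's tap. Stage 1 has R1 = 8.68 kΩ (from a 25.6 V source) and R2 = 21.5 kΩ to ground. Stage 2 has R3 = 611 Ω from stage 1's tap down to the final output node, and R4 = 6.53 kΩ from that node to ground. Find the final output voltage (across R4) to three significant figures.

Stage 2 presents R3+R4 = 7141 Ω as a load on stage 1's tap.
Stage 1's lower leg becomes R2‖(R3+R4) = 5361 Ω, so V_mid = 25.6 × 5361/14040 = 9.774 V.
Stage 2 is itself unloaded: V_out = V_mid × R4/(R3+R4) = 9.774 × 6530/7141 = 8.94 V.

V_out ≈ 8.94 V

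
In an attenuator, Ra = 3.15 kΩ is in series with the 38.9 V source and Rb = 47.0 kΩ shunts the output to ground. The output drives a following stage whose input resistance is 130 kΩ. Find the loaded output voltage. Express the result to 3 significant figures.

V_out ≈ 35.6 V

The load sits in parallel with Rb: Rb‖R_L = (47.0 × 130) / (47.0 + 130) = 34.52 kΩ.
V_out = 38.9 × 34.52 / (3.15 + 34.52) = 38.9 × 34.52/37.67 = 35.6 V.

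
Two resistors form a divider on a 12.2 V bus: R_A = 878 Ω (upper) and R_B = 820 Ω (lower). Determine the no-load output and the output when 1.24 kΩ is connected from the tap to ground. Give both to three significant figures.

Open-circuit: V = 12.2 × 820/(878 + 820) = 5.89 V.
With the load, R_B becomes R_B‖R_L = 493.6 Ω, so V = 12.2 × 493.6/1372 = 4.39 V.

Unloaded: 5.89 V; loaded: 4.39 V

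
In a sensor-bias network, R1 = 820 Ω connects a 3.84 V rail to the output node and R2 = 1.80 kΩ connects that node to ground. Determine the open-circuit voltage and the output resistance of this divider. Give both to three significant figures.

V_th = 2.64 V, R_th = 563 Ω

V_th is the open-circuit tap voltage: 3.84 × 1800/(820 + 1800) = 2.64 V.
With the supply zeroed, R1 and R2 appear in parallel from the tap: R_th = R1‖R2 = (820 × 1800)/2620 = 563 Ω.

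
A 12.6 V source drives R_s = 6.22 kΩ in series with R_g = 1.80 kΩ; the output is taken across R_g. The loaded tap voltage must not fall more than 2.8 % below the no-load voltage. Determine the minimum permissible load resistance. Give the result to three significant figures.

R_L(min) ≈ 48.5 kΩ

Output resistance R_th = R_s‖R_g = (6.22 × 1.80)/8.020 = 1.396 kΩ.
The fractional drop is R_th/(R_th + R_L); requiring this ≤ 0.0280 gives R_L ≥ R_th(1/0.0280 − 1) = 1.396 × 34.71 = 48.5 kΩ.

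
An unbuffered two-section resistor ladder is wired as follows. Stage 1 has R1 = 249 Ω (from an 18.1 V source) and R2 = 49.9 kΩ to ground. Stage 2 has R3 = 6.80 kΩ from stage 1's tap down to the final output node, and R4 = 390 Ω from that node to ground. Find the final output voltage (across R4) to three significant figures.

V_out ≈ 0.944 V

Stage 2 presents R3+R4 = 7190 Ω as a load on stage 1's tap.
Stage 1's lower leg becomes R2‖(R3+R4) = 6284 Ω, so V_mid = 18.1 × 6284/6533 = 17.41 V.
Stage 2 is itself unloaded: V_out = V_mid × R4/(R3+R4) = 17.41 × 390/7190 = 0.944 V.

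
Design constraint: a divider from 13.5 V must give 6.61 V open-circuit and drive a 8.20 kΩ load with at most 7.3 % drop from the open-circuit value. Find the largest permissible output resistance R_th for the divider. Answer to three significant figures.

R_th ≤ 646 Ω

Loading drop = R_th/(R_th + R_L) ≤ 0.0730, so R_th ≤ R_L · ε/(1−ε) = 8.20 kΩ × 0.0730/0.9270 = 646 Ω.
(Any R1, R2 with R2/(R1+R2) = 0.490 and R1‖R2 ≤ 646 Ω will meet the spec.)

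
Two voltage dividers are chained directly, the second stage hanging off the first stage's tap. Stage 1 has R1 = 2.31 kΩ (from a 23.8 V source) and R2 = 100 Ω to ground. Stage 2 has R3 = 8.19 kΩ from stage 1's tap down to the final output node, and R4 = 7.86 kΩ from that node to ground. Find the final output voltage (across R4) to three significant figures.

Stage 2 presents R3+R4 = 16050 Ω as a load on stage 1's tap.
Stage 1's lower leg becomes R2‖(R3+R4) = 99.38 Ω, so V_mid = 23.8 × 99.38/2409 = 0.9817 V.
Stage 2 is itself unloaded: V_out = V_mid × R4/(R3+R4) = 0.9817 × 7860/16050 = 0.481 V.

V_out ≈ 0.481 V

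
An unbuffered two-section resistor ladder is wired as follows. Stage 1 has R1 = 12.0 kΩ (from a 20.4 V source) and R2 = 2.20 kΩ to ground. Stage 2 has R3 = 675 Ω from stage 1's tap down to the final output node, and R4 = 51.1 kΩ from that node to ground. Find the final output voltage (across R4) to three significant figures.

Stage 2 presents R3+R4 = 51780 Ω as a load on stage 1's tap.
Stage 1's lower leg becomes R2‖(R3+R4) = 2110 Ω, so V_mid = 20.4 × 2110/14110 = 3.051 V.
Stage 2 is itself unloaded: V_out = V_mid × R4/(R3+R4) = 3.051 × 51100/51780 = 3.01 V.

V_out ≈ 3.01 V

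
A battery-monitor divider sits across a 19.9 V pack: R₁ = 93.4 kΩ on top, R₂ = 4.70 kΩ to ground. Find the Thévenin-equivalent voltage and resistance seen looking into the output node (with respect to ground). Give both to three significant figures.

V_th = 0.953 V, R_th = 4.47 kΩ

V_th is the open-circuit tap voltage: 19.9 × 4.70/(93.4 + 4.70) = 0.953 V.
With the supply zeroed, R₁ and R₂ appear in parallel from the tap: R_th = R₁‖R₂ = (93.4 × 4.70)/98.10 = 4.47 kΩ.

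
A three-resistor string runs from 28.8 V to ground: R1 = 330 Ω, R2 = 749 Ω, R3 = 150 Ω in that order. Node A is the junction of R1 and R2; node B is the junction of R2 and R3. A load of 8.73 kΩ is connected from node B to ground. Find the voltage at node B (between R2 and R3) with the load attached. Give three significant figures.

At node B, R3 is in parallel with the load: R3‖R_L = 147.5 Ω.
Below node A the resistance is R2 + (R3‖R_L) = 896.5 Ω, so V_A = 28.8 × 896.5/1226 = 21.05 V.
Then V_B = V_A × (R3‖R_L)/(R2 + R3‖R_L) = 21.05 × 147.5/896.5 = 3.46 V.

V ≈ 3.46 V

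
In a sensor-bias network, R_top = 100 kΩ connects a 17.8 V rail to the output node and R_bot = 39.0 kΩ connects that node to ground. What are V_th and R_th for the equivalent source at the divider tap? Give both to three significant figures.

V_th = 4.99 V, R_th = 28.1 kΩ

V_th is the open-circuit tap voltage: 17.8 × 39.0/(100 + 39.0) = 4.99 V.
With the supply zeroed, R_top and R_bot appear in parallel from the tap: R_th = R_top‖R_bot = (100 × 39.0)/139.0 = 28.1 kΩ.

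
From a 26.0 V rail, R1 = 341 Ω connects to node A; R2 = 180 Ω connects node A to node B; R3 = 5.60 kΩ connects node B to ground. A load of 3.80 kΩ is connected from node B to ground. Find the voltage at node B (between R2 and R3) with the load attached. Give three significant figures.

At node B, R3 is in parallel with the load: R3‖R_L = 2264 Ω.
Below node A the resistance is R2 + (R3‖R_L) = 2444 Ω, so V_A = 26.0 × 2444/2785 = 22.82 V.
Then V_B = V_A × (R3‖R_L)/(R2 + R3‖R_L) = 22.82 × 2264/2444 = 21.1 V.

V ≈ 21.1 V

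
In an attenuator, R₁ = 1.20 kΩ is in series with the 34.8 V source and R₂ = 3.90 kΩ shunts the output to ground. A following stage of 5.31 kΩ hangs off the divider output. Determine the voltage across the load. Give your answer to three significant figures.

The load sits in parallel with R₂: R₂‖R_L = (3.90 × 5.31) / (3.90 + 5.31) = 2.249 kΩ.
V_out = 34.8 × 2.249 / (1.20 + 2.249) = 34.8 × 2.249/3.449 = 22.7 V.

V_out ≈ 22.7 V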